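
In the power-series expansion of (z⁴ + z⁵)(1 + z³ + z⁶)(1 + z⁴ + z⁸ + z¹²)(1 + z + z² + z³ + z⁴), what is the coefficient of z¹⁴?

(z⁴ + z⁵) has coefficients 0,0,0,0,1,1 for degrees 0…5.
(1 + z³ + z⁶) has coefficients 1,0,0,1,0,0,1,0,0,0,0,0,0,0,0 for degrees 0…14.
Multiplying by (1 + z⁴ + z⁸ + z¹²) gives running coefficients 1,0,0,1,1,0,1,1,1,0,1,1,1,0,1 for degrees 0…14.
Finally multiplying by (1 + z + z² + z³ + z⁴), the product of all factors after the first has coefficients 1,1,1,2,3,2,3,4,4,3,4,4,4,3,4 for degrees 0…14.
[z¹⁴] = 1·4 + 1·3 = 7.

7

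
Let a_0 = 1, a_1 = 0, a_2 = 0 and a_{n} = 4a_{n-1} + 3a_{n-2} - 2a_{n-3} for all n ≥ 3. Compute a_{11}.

-340202

The ordinary generating function has denominator 1 - 4q - 3q^2 + 2q^3.
Iterating the recurrence: a_0,…,a_{11} = 1, 0, 0, -2, -8, -38, -172, -786, -3584, -16350, -74580, -340202.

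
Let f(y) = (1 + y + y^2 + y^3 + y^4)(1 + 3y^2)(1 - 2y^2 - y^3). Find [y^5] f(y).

(1 + y + y^2 + y^3 + y^4) has coefficients 1,1,1,1,1 for degrees 0…4.
(1 + 3y^2) has coefficients 1,0,3,0,0,0 for degrees 0…5.
Finally multiplying by (1 - 2y^2 - y^3), the product of all factors after the first has coefficients 1,0,1,-1,-6,-3 for degrees 0…5.
[y^5] = 1·(-3) + 1·(-6) + 1·(-1) + 1·1 + 1·0 = -9.

-9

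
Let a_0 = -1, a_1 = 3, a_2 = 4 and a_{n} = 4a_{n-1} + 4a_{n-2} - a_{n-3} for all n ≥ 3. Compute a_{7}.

The ordinary generating function has denominator 1 - 4t - 4t^2 + t^3.
Iterating the recurrence: a_0,…,a_{7} = -1, 3, 4, 29, 129, 628, 2999, 14379.

14379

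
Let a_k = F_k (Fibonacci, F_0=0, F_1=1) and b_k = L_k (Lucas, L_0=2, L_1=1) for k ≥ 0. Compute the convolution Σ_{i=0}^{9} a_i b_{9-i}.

340

Write out a_i and b_{9-i} for i = 0,…,9 and sum the products.
Σ = 0·76 + 1·47 + 1·29 + 2·18 + 3·11 + 5·7 + 8·4 + 13·3 + 21·1 + 34·2 = 340.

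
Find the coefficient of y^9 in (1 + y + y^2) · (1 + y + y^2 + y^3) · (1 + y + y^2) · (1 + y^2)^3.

29

(1 + y + y^2) has coefficients 1,1,1 for degrees 0…2.
(1 + y + y^2 + y^3) has coefficients 1,1,1,1,0,0,0,0,0,0 for degrees 0…9.
Multiplying by (1 + y + y^2) gives running coefficients 1,2,3,3,2,1,0,0,0,0 for degrees 0…9.
Finally multiplying by (1 + y^2)^3, the product of all factors after the first has coefficients 1,2,6,9,14,16,16,14,9,6 for degrees 0…9.
[y^9] = 1·6 + 1·9 + 1·14 = 29.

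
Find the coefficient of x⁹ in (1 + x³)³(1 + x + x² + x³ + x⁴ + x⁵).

4

(1 + x³)³ has coefficients 1,0,0,3,0,0,3,0,0,1 for degrees 0…9.
(1 + x + x² + x³ + x⁴ + x⁵) has coefficients 1,1,1,1,1,1,0,0,0,0 for degrees 0…9.
[x⁹] = 1·0 + 3·0 + 3·1 + 1·1 = 4.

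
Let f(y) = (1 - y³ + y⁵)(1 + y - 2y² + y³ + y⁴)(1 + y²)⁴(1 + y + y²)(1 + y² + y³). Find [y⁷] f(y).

(1 - y³ + y⁵) has coefficients 1,0,0,-1,0,1 for degrees 0…5.
(1 + y - 2y² + y³ + y⁴) has coefficients 1,1,-2,1,1,0,0,0 for degrees 0…7.
Multiplying by (1 + y²)⁴ gives running coefficients 1,1,2,5,-1,10,-4,10 for degrees 0…7.
Multiplying by (1 + y + y²) gives running coefficients 1,2,4,8,6,14,5,16 for degrees 0…7.
Finally multiplying by (1 + y² + y³), the product of all factors after the first has coefficients 1,2,5,11,12,26,19,36 for degrees 0…7.
[y⁷] = 1·36 − 1·12 + 1·5 = 29.

29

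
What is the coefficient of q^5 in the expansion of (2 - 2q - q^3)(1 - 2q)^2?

(2 - 2q - q^3) has coefficients 2,-2,0,-1 for degrees 0…3.
(1 - 2q)^2 has coefficients 1,-4,4,0,0,0 for degrees 0…5.
[q^5] = 2·0 − 2·0 − 1·4 = -4.

-4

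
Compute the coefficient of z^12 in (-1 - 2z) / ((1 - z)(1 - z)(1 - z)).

-247

The denominator gives the recurrence a_n = 3a_(n−1) − 3a_(n−2) + a_(n−3) for n ≥ 3; the numerator fixes a_0 = -1, a_1 = -5, a_2 = -12.
Iterating: -1, -5, -12, -22, -35, -51, -70, -92, -117, -145, -176, -210, -247, so a_12 = -247.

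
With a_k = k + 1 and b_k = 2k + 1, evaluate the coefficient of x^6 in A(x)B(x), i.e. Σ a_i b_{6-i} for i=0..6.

140

This is [x^6] in the product of the two ordinary generating functions.
Σ = 1·13 + 2·11 + 3·9 + 4·7 + 5·5 + 6·3 + 7·1 = 140.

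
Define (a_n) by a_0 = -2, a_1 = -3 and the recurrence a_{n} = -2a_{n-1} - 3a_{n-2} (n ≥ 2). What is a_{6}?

The ordinary generating function has denominator 1 + 2t + 3t^2.
Iterating the recurrence: a_0,…,a_{6} = -2, -3, 12, -15, -6, 57, -96.

-96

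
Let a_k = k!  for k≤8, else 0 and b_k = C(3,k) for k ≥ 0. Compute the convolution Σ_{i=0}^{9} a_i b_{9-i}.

Write out a_i and b_{9-i} for i = 0,…,9 and sum the products.
Σ = 1·0 + 1·0 + 2·0 + 6·0 + 24·0 + 120·0 + 720·1 + 5040·3 + 40320·3 + 0·1 = 136800.

136800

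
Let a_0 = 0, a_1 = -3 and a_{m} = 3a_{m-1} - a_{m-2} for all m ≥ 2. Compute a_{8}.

The ordinary generating function has denominator 1 - 3t + t^2.
Iterating the recurrence: a_0,…,a_{8} = 0, -3, -9, -24, -63, -165, -432, -1131, -2961.

-2961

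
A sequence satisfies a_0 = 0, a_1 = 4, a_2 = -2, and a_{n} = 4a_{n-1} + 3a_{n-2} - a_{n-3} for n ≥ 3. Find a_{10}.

The ordinary generating function has denominator 1 - 4q - 3q^2 + q^3.
Iterating the recurrence: a_0,…,a_{10} = 0, 4, -2, 4, 6, 38, 166, 772, 3548, 16342, 75240.

75240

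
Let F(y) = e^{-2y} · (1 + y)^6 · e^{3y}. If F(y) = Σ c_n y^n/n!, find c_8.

93289

The EGF product rule gives c_8 = Σ_{k_1+k_2+k_3=8} C(8; k_1,k_2,k_3) · ∏ g_i(k_i), where e^{-2y} gives (-2)^k; (1+y)^6 gives the falling factorial (6)_k; e^{3y} gives (3)^k.
g_1(k) for k = 0…8: 1, -2, 4, -8, 16, -32, 64, -128, 256.
g_2(k) for k = 0…8: 1, 6, 30, 120, 360, 720, 720, 0, 0.
g_3(k) for k = 0…8: 1, 3, 9, 27, 81, 243, 729, 2187, 6561.
First combine the last two factors: h(k) = Σ_j C(k,j)·g_2(j)·g_3(k−j) for k = 0…8: 1, 9, 75, 579, 4149, 27693, 173007, 1017495, 5668137.
c_8 = Σ_k C(8,k)·g_1(k)·h(8−k) = 1·1·5668137 + 8·(-2)·1017495 + 28·4·173007 + 56·(-8)·27693 + 70·16·4149 + 56·(-32)·579 + 28·64·75 + 8·(-128)·9 + 1·256·1 = 5668137 − 16279920 + 19376784 − 12406464 + 4646880 − 1037568 + 134400 − 9216 + 256 = 93289.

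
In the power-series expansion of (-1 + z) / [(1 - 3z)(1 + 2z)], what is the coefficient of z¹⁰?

-24234

The denominator gives the recurrence a_n = a_(n−1) + 6a_(n−2) for n ≥ 2; the numerator fixes a_0 = -1, a_1 = 0.
Iterating: -1, 0, -6, -6, -42, -78, -330, -798, -2778, -7566, -24234, so a_10 = -24234.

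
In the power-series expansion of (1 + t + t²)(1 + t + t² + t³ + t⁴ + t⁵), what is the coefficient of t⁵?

(1 + t + t²) has coefficients 1,1,1 for degrees 0…2.
(1 + t + t² + t³ + t⁴ + t⁵) has coefficients 1,1,1,1,1,1 for degrees 0…5.
[t⁵] = 1·1 + 1·1 + 1·1 = 3.

3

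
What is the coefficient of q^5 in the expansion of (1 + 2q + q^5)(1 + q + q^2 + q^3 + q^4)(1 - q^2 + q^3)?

(1 + 2q + q^5) has coefficients 1,2,0,0,0,1 for degrees 0…5.
(1 + q + q^2 + q^3 + q^4) has coefficients 1,1,1,1,1,0 for degrees 0…5.
Finally multiplying by (1 - q^2 + q^3), the product of all factors after the first has coefficients 1,1,0,1,1,0 for degrees 0…5.
[q^5] = 1·0 + 2·1 + 1·1 = 3.

3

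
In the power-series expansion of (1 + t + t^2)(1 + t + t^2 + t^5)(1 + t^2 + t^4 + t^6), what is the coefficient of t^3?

(1 + t + t^2) has coefficients 1,1,1 for degrees 0…2.
(1 + t + t^2 + t^5) has coefficients 1,1,1,0 for degrees 0…3.
Finally multiplying by (1 + t^2 + t^4 + t^6), the product of all factors after the first has coefficients 1,1,2,1 for degrees 0…3.
[t^3] = 1·1 + 1·2 + 1·1 = 4.

4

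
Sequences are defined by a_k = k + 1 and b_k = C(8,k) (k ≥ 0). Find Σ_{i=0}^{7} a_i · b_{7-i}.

Write out a_i and b_{7-i} for i = 0,…,7 and sum the products.
Σ = 1·8 + 2·28 + 3·56 + 4·70 + 5·56 + 6·28 + 7·8 + 8·1 = 1024.

1024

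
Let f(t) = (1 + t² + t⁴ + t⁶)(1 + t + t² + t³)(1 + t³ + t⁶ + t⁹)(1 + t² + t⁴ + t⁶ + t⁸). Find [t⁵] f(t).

8

(1 + t² + t⁴ + t⁶) has coefficients 1,0,1,0,1,0 for degrees 0…5.
(1 + t + t² + t³) has coefficients 1,1,1,1,0,0 for degrees 0…5.
Multiplying by (1 + t³ + t⁶ + t⁹) gives running coefficients 1,1,1,2,1,1 for degrees 0…5.
Finally multiplying by (1 + t² + t⁴ + t⁶ + t⁸), the product of all factors after the first has coefficients 1,1,2,3,3,4 for degrees 0…5.
[t⁵] = 1·4 + 1·3 + 1·1 = 8.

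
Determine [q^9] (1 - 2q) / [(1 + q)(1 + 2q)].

Partial fractions give a closed form: a_n = (-3)·(-1)^n + (4)·(-2)^n.
At n = 9: a_9 = -2045.

-2045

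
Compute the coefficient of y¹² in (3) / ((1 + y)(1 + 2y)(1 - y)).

The denominator gives the recurrence a_n = −2a_(n−1) + a_(n−2) + 2a_(n−3) for n ≥ 3; the numerator fixes a_0 = 3, a_1 = -6, a_2 = 15.
Iterating: 3, -6, 15, -30, 63, -126, 255, -510, 1023, -2046, 4095, -8190, 16383, so a_12 = 16383.

16383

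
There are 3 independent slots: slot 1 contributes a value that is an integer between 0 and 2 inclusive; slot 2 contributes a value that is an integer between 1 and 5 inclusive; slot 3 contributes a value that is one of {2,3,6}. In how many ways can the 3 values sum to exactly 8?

The generating function for the choices is (1 + x + x²)·(x + x² + x³ + x⁴ + x⁵)·(x² + x³ + x⁶); the count is [x⁸].
(1 + x + x²) has coefficients 1,1,1 for degrees 0…2.
(x + x² + x³ + x⁴ + x⁵) has coefficients 0,1,1,1,1,1,0,0,0 for degrees 0…8.
Finally multiplying by (x² + x³ + x⁶), the product of all factors after the first has coefficients 0,0,0,1,2,2,2,3,2 for degrees 0…8.
[x⁸] = 1·2 + 1·3 + 1·2 = 7.

7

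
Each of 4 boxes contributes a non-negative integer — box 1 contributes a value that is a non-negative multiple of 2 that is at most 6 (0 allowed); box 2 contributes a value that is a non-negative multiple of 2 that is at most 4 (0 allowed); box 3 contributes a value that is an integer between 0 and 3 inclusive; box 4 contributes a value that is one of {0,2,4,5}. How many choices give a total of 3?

The generating function for the choices is (1 + q^2 + q^4 + q^6)·(1 + q^2 + q^4)·(1 + q + q^2 + q^3)·(1 + q^2 + q^4 + q^5); the count is [q^3].
(1 + q^2 + q^4 + q^6) has coefficients 1,0,1,0 for degrees 0…3.
(1 + q^2 + q^4) has coefficients 1,0,1,0 for degrees 0…3.
Multiplying by (1 + q + q^2 + q^3) gives running coefficients 1,1,2,2 for degrees 0…3.
Finally multiplying by (1 + q^2 + q^4 + q^5), the product of all factors after the first has coefficients 1,1,3,3 for degrees 0…3.
[q^3] = 1·3 + 1·1 = 4.

4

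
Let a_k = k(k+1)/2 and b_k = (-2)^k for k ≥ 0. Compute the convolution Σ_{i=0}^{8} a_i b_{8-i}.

-24

Write out a_i and b_{8-i} for i = 0,…,8 and sum the products.
Σ = 0·256 + 1·(-128) + 3·64 + 6·(-32) + 10·16 + 15·(-8) + 21·4 + 28·(-2) + 36·1 = -24.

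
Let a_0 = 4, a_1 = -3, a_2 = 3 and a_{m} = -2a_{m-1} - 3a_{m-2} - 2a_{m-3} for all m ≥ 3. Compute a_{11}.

The ordinary generating function has denominator 1 + 2y + 3y^2 + 2y^3.
Iterating the recurrence: a_0,…,a_{11} = 4, -3, 3, -5, 7, -5, -1, 3, 7, -21, 15, 19.

19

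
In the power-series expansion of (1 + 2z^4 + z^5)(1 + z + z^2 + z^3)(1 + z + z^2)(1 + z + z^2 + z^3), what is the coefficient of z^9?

(1 + 2z^4 + z^5) has coefficients 1,0,0,0,2,1 for degrees 0…5.
(1 + z + z^2 + z^3) has coefficients 1,1,1,1,0,0,0,0,0,0 for degrees 0…9.
Multiplying by (1 + z + z^2) gives running coefficients 1,2,3,3,2,1,0,0,0,0 for degrees 0…9.
Finally multiplying by (1 + z + z^2 + z^3), the product of all factors after the first has coefficients 1,3,6,9,10,9,6,3,1,0 for degrees 0…9.
[z^9] = 1·0 + 2·9 + 1·10 = 28.

28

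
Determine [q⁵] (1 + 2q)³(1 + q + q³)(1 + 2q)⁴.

(1 + 2q)³ has coefficients 1,6,12,8 for degrees 0…3.
(1 + q + q³) has coefficients 1,1,0,1,0,0 for degrees 0…5.
Finally multiplying by (1 + 2q)⁴, the product of all factors after the first has coefficients 1,9,32,57,56,40 for degrees 0…5.
[q⁵] = 1·40 + 6·56 + 12·57 + 8·32 = 1316.

1316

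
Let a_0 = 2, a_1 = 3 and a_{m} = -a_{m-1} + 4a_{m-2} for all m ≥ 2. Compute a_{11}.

The ordinary generating function has denominator 1 + q - 4q^2.
Iterating the recurrence: a_0,…,a_{11} = 2, 3, 5, 7, 13, 15, 37, 23, 125, -33, 533, -665.

-665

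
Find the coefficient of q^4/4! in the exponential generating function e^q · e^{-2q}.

1

The EGF product rule gives c_4 = Σ_{k_1+k_2=4} C(4; k_1,k_2) · ∏ g_i(k_i), where e^q gives (1)^k; e^{-2q} gives (-2)^k.
g_1(k) for k = 0…4: 1, 1, 1, 1, 1.
g_2(k) for k = 0…4: 1, -2, 4, -8, 16.
c_4 = Σ_k C(4,k)·g_1(k)·g_2(4−k) = 1·1·16 + 4·1·(-8) + 6·1·4 + 4·1·(-2) + 1·1·1 = 16 − 32 + 24 − 8 + 1 = 1.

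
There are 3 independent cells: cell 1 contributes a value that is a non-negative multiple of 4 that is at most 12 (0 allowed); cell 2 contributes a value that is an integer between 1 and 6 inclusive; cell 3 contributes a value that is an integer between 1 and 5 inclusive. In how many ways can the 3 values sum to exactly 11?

8

The generating function for the choices is (1 + q^4 + q^8 + q^12)·(q + q^2 + q^3 + q^4 + q^5 + q^6)·(q + q^2 + q^3 + q^4 + q^5); the count is [q^11].
(1 + q^4 + q^8 + q^12) has coefficients 1,0,0,0,1,0,0,0,1,0,0,0 for degrees 0…11.
(q + q^2 + q^3 + q^4 + q^5 + q^6) has coefficients 0,1,1,1,1,1,1,0,0,0,0,0 for degrees 0…11.
Finally multiplying by (q + q^2 + q^3 + q^4 + q^5), the product of all factors after the first has coefficients 0,0,1,2,3,4,5,5,4,3,2,1 for degrees 0…11.
[q^11] = 1·1 + 1·5 + 1·2 = 8.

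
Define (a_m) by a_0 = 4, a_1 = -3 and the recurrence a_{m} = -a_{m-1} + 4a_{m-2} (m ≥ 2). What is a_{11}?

The ordinary generating function has denominator 1 + y - 4y^2.
Iterating the recurrence: a_0,…,a_{11} = 4, -3, 19, -31, 107, -231, 659, -1583, 4219, -10551, 27427, -69631.

-69631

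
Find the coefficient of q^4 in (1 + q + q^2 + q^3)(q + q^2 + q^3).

3

(1 + q + q^2 + q^3) has coefficients 1,1,1,1 for degrees 0…3.
(q + q^2 + q^3) has coefficients 0,1,1,1,0 for degrees 0…4.
[q^4] = 1·0 + 1·1 + 1·1 + 1·1 = 3.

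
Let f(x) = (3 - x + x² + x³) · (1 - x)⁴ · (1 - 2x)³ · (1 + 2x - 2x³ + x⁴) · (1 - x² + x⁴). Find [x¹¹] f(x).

254

(3 - x + x² + x³) has coefficients 3,-1,1,1 for degrees 0…3.
(1 - x)⁴ has coefficients 1,-4,6,-4,1,0,0,0,0,0,0,0 for degrees 0…11.
Multiplying by (1 - 2x)³ gives running coefficients 1,-10,42,-96,129,-102,44,-8,0,0,0,0 for degrees 0…11.
Multiplying by (1 + 2x - 2x³ + x⁴) gives running coefficients 1,-8,22,-14,-42,62,74,-274,317,-190,60,-8 for degrees 0…11.
Finally multiplying by (1 - x² + x⁴), the product of all factors after the first has coefficients 1,-8,21,-6,-63,68,138,-350,201,146,-183,-92 for degrees 0…11.
[x¹¹] = 3·(-92) − 1·(-183) + 1·146 + 1·201 = 254.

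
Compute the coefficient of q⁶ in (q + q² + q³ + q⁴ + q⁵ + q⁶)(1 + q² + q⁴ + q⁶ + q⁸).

3

(q + q² + q³ + q⁴ + q⁵ + q⁶) has coefficients 0,1,1,1,1,1,1 for degrees 0…6.
(1 + q² + q⁴ + q⁶ + q⁸) has coefficients 1,0,1,0,1,0,1 for degrees 0…6.
[q⁶] = 1·0 + 1·1 + 1·0 + 1·1 + 1·0 + 1·1 = 3.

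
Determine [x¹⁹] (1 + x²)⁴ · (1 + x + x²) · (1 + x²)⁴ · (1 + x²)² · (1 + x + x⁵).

(1 + x²)⁴ has coefficients 1,0,4,0,6,0,4,0,1 for degrees 0…8.
(1 + x + x²) has coefficients 1,1,1,0,0,0,0,0,0,0,0,0,0,0,0,0,0,0,0,0 for degrees 0…19.
Multiplying by (1 + x²)⁴ gives running coefficients 1,1,5,4,10,6,10,4,5,1,1,0,0,0,0,0,0,0,0,0 for degrees 0…19.
Multiplying by (1 + x²)² gives running coefficients 1,1,7,6,21,15,35,20,35,15,21,6,7,1,1,0,0,0,0,0 for degrees 0…19.
Finally multiplying by (1 + x + x⁵), the product of all factors after the first has coefficients 1,2,8,13,27,37,51,62,61,71,51,62,33,43,17,22,6,7,1,1 for degrees 0…19.
[x¹⁹] = 1·1 + 4·7 + 6·22 + 4·43 + 1·62 = 395.

395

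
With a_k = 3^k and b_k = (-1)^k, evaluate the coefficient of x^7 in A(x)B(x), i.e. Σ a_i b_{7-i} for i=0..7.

1640

This is [x^7] in the product of the two ordinary generating functions.
Σ = 1·(-1) + 3·1 + 9·(-1) + 27·1 + 81·(-1) + 243·1 + 729·(-1) + 2187·1 = 1640.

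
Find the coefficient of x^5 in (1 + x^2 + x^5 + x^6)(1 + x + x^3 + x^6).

(1 + x^2 + x^5 + x^6) has coefficients 1,0,1,0,0,1 for degrees 0…5.
(1 + x + x^3 + x^6) has coefficients 1,1,0,1,0,0 for degrees 0…5.
[x^5] = 1·0 + 1·1 + 1·1 = 2.

2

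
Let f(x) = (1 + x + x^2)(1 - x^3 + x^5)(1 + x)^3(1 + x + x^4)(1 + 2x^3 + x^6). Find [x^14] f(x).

(1 + x + x^2) has coefficients 1,1,1 for degrees 0…2.
(1 - x^3 + x^5) has coefficients 1,0,0,-1,0,1,0,0,0,0,0,0,0,0,0 for degrees 0…14.
Multiplying by (1 + x)^3 gives running coefficients 1,3,3,0,-3,-2,2,3,1,0,0,0,0,0,0 for degrees 0…14.
Multiplying by (1 + x + x^4) gives running coefficients 1,4,6,3,-2,-2,3,5,1,-1,2,3,1,0,0 for degrees 0…14.
Finally multiplying by (1 + 2x^3 + x^6), the product of all factors after the first has coefficients 1,4,6,5,6,10,10,5,3,8,10,3,2,9,7 for degrees 0…14.
[x^14] = 1·7 + 1·9 + 1·2 = 18.

18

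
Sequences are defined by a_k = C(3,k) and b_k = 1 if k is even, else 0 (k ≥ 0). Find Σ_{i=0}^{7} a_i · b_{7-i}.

4

Write out a_i and b_{7-i} for i = 0,…,7 and sum the products.
Σ = 1·0 + 3·1 + 3·0 + 1·1 + 0·0 + 0·1 + 0·0 + 0·1 = 4.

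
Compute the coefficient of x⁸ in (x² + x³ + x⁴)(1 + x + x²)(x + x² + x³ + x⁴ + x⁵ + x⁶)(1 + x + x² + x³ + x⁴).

(x² + x³ + x⁴) has coefficients 0,0,1,1,1 for degrees 0…4.
(1 + x + x²) has coefficients 1,1,1,0,0,0,0,0,0 for degrees 0…8.
Multiplying by (x + x² + x³ + x⁴ + x⁵ + x⁶) gives running coefficients 0,1,2,3,3,3,3,2,1 for degrees 0…8.
Finally multiplying by (1 + x + x² + x³ + x⁴), the product of all factors after the first has coefficients 0,1,3,6,9,12,14,14,12 for degrees 0…8.
[x⁸] = 1·14 + 1·12 + 1·9 = 35.

35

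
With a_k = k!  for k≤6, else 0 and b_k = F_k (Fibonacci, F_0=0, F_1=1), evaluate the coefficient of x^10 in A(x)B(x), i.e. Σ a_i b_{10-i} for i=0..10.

3161

The convolution is the t^10 coefficient of A(t)B(t).
Σ = 1·55 + 1·34 + 2·21 + 6·13 + 24·8 + 120·5 + 720·3 + 0·2 + 0·1 + 0·1 + 0·0 = 3161.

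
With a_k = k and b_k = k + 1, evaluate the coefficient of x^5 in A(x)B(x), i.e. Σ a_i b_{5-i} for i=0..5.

The convolution is the t^5 coefficient of A(t)B(t).
Σ = 0·6 + 1·5 + 2·4 + 3·3 + 4·2 + 5·1 = 35.

35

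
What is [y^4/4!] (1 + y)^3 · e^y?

The EGF product rule gives c_4 = Σ_{k_1+k_2=4} C(4; k_1,k_2) · ∏ g_i(k_i), where (1+y)^3 gives the falling factorial (3)_k; e^y gives (1)^k.
g_1(k) for k = 0…4: 1, 3, 6, 6, 0.
g_2(k) for k = 0…4: 1, 1, 1, 1, 1.
c_4 = Σ_k C(4,k)·g_1(k)·g_2(4−k) = 1·1·1 + 4·3·1 + 6·6·1 + 4·6·1 = 1 + 12 + 36 + 24 = 73.

73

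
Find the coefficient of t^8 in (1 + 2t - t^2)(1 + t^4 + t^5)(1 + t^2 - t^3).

-2

(1 + 2t - t^2) has coefficients 1,2,-1 for degrees 0…2.
(1 + t^4 + t^5) has coefficients 1,0,0,0,1,1,0,0,0 for degrees 0…8.
Finally multiplying by (1 + t^2 - t^3), the product of all factors after the first has coefficients 1,0,1,-1,1,1,1,0,-1 for degrees 0…8.
[t^8] = 1·(-1) + 2·0 − 1·1 = -2.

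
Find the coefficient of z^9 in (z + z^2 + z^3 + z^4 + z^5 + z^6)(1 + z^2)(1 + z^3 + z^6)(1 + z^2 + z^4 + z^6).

13

(z + z^2 + z^3 + z^4 + z^5 + z^6) has coefficients 0,1,1,1,1,1,1 for degrees 0…6.
(1 + z^2) has coefficients 1,0,1,0,0,0,0,0,0,0 for degrees 0…9.
Multiplying by (1 + z^3 + z^6) gives running coefficients 1,0,1,1,0,1,1,0,1,0 for degrees 0…9.
Finally multiplying by (1 + z^2 + z^4 + z^6), the product of all factors after the first has coefficients 1,0,2,1,2,2,3,2,3,2 for degrees 0…9.
[z^9] = 1·3 + 1·2 + 1·3 + 1·2 + 1·2 + 1·1 = 13.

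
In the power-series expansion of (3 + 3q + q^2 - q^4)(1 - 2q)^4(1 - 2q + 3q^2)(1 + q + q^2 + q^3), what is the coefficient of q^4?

(3 + 3q + q^2 - q^4) has coefficients 3,3,1,0,-1 for degrees 0…4.
(1 - 2q)^4 has coefficients 1,-8,24,-32,16 for degrees 0…4.
Multiplying by (1 - 2q + 3q^2) gives running coefficients 1,-10,43,-104,152 for degrees 0…4.
Finally multiplying by (1 + q + q^2 + q^3), the product of all factors after the first has coefficients 1,-9,34,-70,81 for degrees 0…4.
[q^4] = 3·81 + 3·(-70) + 1·34 − 1·1 = 66.

66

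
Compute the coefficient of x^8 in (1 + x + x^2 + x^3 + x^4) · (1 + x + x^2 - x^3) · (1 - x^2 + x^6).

(1 + x + x^2 + x^3 + x^4) has coefficients 1,1,1,1,1 for degrees 0…4.
(1 + x + x^2 - x^3) has coefficients 1,1,1,-1,0,0,0,0,0 for degrees 0…8.
Finally multiplying by (1 - x^2 + x^6), the product of all factors after the first has coefficients 1,1,0,-2,-1,1,1,1,1 for degrees 0…8.
[x^8] = 1·1 + 1·1 + 1·1 + 1·1 + 1·(-1) = 3.

3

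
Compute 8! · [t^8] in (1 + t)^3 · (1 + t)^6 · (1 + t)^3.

The EGF product rule gives c_8 = Σ_{k_1+k_2+k_3=8} C(8; k_1,k_2,k_3) · ∏ g_i(k_i), where (1+t)^3 gives the falling factorial (3)_k; (1+t)^6 gives the falling factorial (6)_k; (1+t)^3 gives the falling factorial (3)_k.
g_1(k) for k = 0…8: 1, 3, 6, 6, 0, 0, 0, 0, 0.
g_2(k) for k = 0…8: 1, 6, 30, 120, 360, 720, 720, 0, 0.
g_3(k) for k = 0…8: 1, 3, 6, 6, 0, 0, 0, 0, 0.
First combine the last two factors: h(k) = Σ_j C(k,j)·g_2(j)·g_3(k−j) for k = 0…8: 1, 9, 72, 504, 3024, 15120, 60480, 181440, 362880.
c_8 = Σ_k C(8,k)·g_1(k)·h(8−k) = 1·1·362880 + 8·3·181440 + 28·6·60480 + 56·6·15120 = 362880 + 4354560 + 10160640 + 5080320 = 19958400.

19958400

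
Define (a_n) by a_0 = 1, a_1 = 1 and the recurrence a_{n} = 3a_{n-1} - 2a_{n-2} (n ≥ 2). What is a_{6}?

The ordinary generating function has denominator 1 - 3t + 2t^2.
Iterating the recurrence: a_0,…,a_{6} = 1, 1, 1, 1, 1, 1, 1.

1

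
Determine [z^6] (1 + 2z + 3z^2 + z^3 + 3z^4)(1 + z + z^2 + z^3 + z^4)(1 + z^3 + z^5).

17

(1 + 2z + 3z^2 + z^3 + 3z^4) has coefficients 1,2,3,1,3 for degrees 0…4.
(1 + z + z^2 + z^3 + z^4) has coefficients 1,1,1,1,1,0,0 for degrees 0…6.
Finally multiplying by (1 + z^3 + z^5), the product of all factors after the first has coefficients 1,1,1,2,2,2,2 for degrees 0…6.
[z^6] = 1·2 + 2·2 + 3·2 + 1·2 + 3·1 = 17.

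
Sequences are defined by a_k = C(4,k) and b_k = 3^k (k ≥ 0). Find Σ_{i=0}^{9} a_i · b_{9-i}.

62208

The convolution is the t^9 coefficient of A(t)B(t).
Σ = 1·19683 + 4·6561 + 6·2187 + 4·729 + 1·243 + 0·81 + 0·27 + 0·9 + 0·3 + 0·1 = 62208.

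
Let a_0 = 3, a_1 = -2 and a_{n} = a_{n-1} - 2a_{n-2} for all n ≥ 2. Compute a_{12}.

The ordinary generating function has denominator 1 - q + 2q^2.
Iterating the recurrence: a_0,…,a_{12} = 3, -2, -8, -4, 12, 20, -4, -44, -36, 52, 124, 20, -228.

-228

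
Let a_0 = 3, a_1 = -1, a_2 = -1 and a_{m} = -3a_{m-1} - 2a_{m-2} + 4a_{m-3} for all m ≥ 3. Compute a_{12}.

17627

The ordinary generating function has denominator 1 + 3q + 2q^2 - 4q^3.
Iterating the recurrence: a_0,…,a_{12} = 3, -1, -1, 17, -53, 121, -189, 113, 523, -2551, 7059, -13983, 17627.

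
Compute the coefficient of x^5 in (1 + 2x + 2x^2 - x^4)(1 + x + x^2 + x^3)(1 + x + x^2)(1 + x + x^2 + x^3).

44

(1 + 2x + 2x^2 - x^4) has coefficients 1,2,2,0,-1 for degrees 0…4.
(1 + x + x^2 + x^3) has coefficients 1,1,1,1,0,0 for degrees 0…5.
Multiplying by (1 + x + x^2) gives running coefficients 1,2,3,3,2,1 for degrees 0…5.
Finally multiplying by (1 + x + x^2 + x^3), the product of all factors after the first has coefficients 1,3,6,9,10,9 for degrees 0…5.
[x^5] = 1·9 + 2·10 + 2·9 − 1·3 = 44.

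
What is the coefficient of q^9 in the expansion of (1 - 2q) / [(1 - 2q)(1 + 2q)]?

The denominator gives the recurrence a_n = 4a_(n−2) for n ≥ 3; the numerator fixes a_0 = 1, a_1 = -2, a_2 = 4.
Iterating: 1, -2, 4, -8, 16, -32, 64, -128, 256, -512, so a_9 = -512.

-512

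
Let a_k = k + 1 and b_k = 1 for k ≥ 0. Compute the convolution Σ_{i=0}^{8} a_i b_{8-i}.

45

The convolution is the t^8 coefficient of A(t)B(t).
Σ = 1·1 + 2·1 + 3·1 + 4·1 + 5·1 + 6·1 + 7·1 + 8·1 + 9·1 = 45.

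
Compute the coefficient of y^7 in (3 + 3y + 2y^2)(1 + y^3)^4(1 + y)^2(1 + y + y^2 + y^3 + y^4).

(3 + 3y + 2y^2) has coefficients 3,3,2 for degrees 0…2.
(1 + y^3)^4 has coefficients 1,0,0,4,0,0,6,0 for degrees 0…7.
Multiplying by (1 + y)^2 gives running coefficients 1,2,1,4,8,4,6,12 for degrees 0…7.
Finally multiplying by (1 + y + y^2 + y^3 + y^4), the product of all factors after the first has coefficients 1,3,4,8,16,19,23,34 for degrees 0…7.
[y^7] = 3·34 + 3·23 + 2·19 = 209.

209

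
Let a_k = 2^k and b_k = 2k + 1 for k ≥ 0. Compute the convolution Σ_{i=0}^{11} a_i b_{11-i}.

This is [x^11] in the product of the two ordinary generating functions.
Σ = 1·23 + 2·21 + 4·19 + 8·17 + 16·15 + 32·13 + 64·11 + 128·9 + 256·7 + 512·5 + 1024·3 + 2048·1 = 12261.

12261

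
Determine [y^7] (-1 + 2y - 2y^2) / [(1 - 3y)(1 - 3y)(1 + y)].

-7882

The denominator gives the recurrence a_n = 5a_(n−1) − 3a_(n−2) − 9a_(n−3) for n ≥ 3; the numerator fixes a_0 = -1, a_1 = -3, a_2 = -14.
Iterating: -1, -3, -14, -52, -191, -673, -2324, -7882, so a_7 = -7882.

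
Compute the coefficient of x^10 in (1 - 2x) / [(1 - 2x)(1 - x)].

Partial fractions give a closed form: a_n = (1)·1^n.
At n = 10: a_10 = 1.

1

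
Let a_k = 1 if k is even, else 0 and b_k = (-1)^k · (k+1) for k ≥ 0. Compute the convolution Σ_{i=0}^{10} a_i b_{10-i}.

36

This is [x^10] in the product of the two ordinary generating functions.
Σ = 1·11 + 0·(-10) + 1·9 + 0·(-8) + 1·7 + 0·(-6) + 1·5 + 0·(-4) + 1·3 + 0·(-2) + 1·1 = 36.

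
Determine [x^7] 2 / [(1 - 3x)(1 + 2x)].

2522

The denominator gives the recurrence a_n = a_(n−1) + 6a_(n−2) for n ≥ 2; the numerator fixes a_0 = 2, a_1 = 2.
Iterating: 2, 2, 14, 26, 110, 266, 926, 2522, so a_7 = 2522.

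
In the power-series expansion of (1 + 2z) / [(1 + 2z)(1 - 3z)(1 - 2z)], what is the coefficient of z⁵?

Partial fractions give a closed form: a_n = (3)·3^n + (-2)·2^n.
At n = 5: a_5 = 665.

665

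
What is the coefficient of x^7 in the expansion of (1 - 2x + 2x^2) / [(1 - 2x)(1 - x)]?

127

The denominator gives the recurrence a_n = 3a_(n−1) − 2a_(n−2) for n ≥ 3; the numerator fixes a_0 = 1, a_1 = 1, a_2 = 3.
Iterating: 1, 1, 3, 7, 15, 31, 63, 127, so a_7 = 127.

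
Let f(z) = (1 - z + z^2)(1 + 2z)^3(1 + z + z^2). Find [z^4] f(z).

13

(1 - z + z^2) has coefficients 1,-1,1 for degrees 0…2.
(1 + 2z)^3 has coefficients 1,6,12,8,0 for degrees 0…4.
Finally multiplying by (1 + z + z^2), the product of all factors after the first has coefficients 1,7,19,26,20 for degrees 0…4.
[z^4] = 1·20 − 1·26 + 1·19 = 13.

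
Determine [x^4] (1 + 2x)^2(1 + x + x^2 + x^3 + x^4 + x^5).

(1 + 2x)^2 has coefficients 1,4,4 for degrees 0…2.
(1 + x + x^2 + x^3 + x^4 + x^5) has coefficients 1,1,1,1,1 for degrees 0…4.
[x^4] = 1·1 + 4·1 + 4·1 = 9.

9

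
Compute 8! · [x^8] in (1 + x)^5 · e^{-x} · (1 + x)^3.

6209

The EGF product rule gives c_8 = Σ_{k_1+k_2+k_3=8} C(8; k_1,k_2,k_3) · ∏ g_i(k_i), where (1+x)^5 gives the falling factorial (5)_k; e^{-x} gives (-1)^k; (1+x)^3 gives the falling factorial (3)_k.
g_1(k) for k = 0…8: 1, 5, 20, 60, 120, 120, 0, 0, 0.
g_2(k) for k = 0…8: 1, -1, 1, -1, 1, -1, 1, -1, 1.
g_3(k) for k = 0…8: 1, 3, 6, 6, 0, 0, 0, 0, 0.
First combine the last two factors: h(k) = Σ_j C(k,j)·g_2(j)·g_3(k−j) for k = 0…8: 1, 2, 1, -4, 1, 14, -47, 104, -191.
c_8 = Σ_k C(8,k)·g_1(k)·h(8−k) = 1·1·(-191) + 8·5·104 + 28·20·(-47) + 56·60·14 + 70·120·1 + 56·120·(-4) = −191 + 4160 − 26320 + 47040 + 8400 − 26880 = 6209.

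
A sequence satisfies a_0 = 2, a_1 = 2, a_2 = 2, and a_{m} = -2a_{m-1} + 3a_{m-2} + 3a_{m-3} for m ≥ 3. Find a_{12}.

-29998

The ordinary generating function has denominator 1 + 2y - 3y^2 - 3y^3.
Iterating the recurrence: a_0,…,a_{12} = 2, 2, 2, 8, -4, 38, -64, 230, -538, 1574, -4072, 11252, -29998.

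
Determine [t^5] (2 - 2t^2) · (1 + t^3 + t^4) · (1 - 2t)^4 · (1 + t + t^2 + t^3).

64

(2 - 2t^2) has coefficients 2,0,-2 for degrees 0…2.
(1 + t^3 + t^4) has coefficients 1,0,0,1,1,0 for degrees 0…5.
Multiplying by (1 - 2t)^4 gives running coefficients 1,-8,24,-31,9,16 for degrees 0…5.
Finally multiplying by (1 + t + t^2 + t^3), the product of all factors after the first has coefficients 1,-7,17,-14,-6,18 for degrees 0…5.
[t^5] = 2·18 − 2·(-14) = 64.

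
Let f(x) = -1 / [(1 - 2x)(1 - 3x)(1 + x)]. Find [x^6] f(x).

-1555

The denominator gives the recurrence a_n = 4a_(n−1) − a_(n−2) − 6a_(n−3) for n ≥ 3; the numerator fixes a_0 = -1, a_1 = -4, a_2 = -15.
Iterating: -1, -4, -15, -50, -161, -504, -1555, so a_6 = -1555.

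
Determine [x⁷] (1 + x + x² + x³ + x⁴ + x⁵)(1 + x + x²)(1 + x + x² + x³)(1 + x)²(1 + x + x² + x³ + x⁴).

(1 + x + x² + x³ + x⁴ + x⁵) has coefficients 1,1,1,1,1,1 for degrees 0…5.
(1 + x + x²) has coefficients 1,1,1,0,0,0,0,0 for degrees 0…7.
Multiplying by (1 + x + x² + x³) gives running coefficients 1,2,3,3,2,1,0,0 for degrees 0…7.
Multiplying by (1 + x)² gives running coefficients 1,4,8,11,11,8,4,1 for degrees 0…7.
Finally multiplying by (1 + x + x² + x³ + x⁴), the product of all factors after the first has coefficients 1,5,13,24,35,42,42,35 for degrees 0…7.
[x⁷] = 1·35 + 1·42 + 1·42 + 1·35 + 1·24 + 1·13 = 191.

191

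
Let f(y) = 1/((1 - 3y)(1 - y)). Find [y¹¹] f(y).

The denominator gives the recurrence a_n = 4a_(n−1) − 3a_(n−2) for n ≥ 2; the numerator fixes a_0 = 1, a_1 = 4.
Iterating: 1, 4, 13, 40, 121, 364, 1093, 3280, 9841, 29524, 88573, 265720, so a_11 = 265720.

265720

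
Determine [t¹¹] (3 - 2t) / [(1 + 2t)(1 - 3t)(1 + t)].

179452

Partial fractions give a closed form: a_n = (16/5)·(-2)^n + (21/20)·3^n + (-5/4)·(-1)^n.
At n = 11: a_11 = 179452.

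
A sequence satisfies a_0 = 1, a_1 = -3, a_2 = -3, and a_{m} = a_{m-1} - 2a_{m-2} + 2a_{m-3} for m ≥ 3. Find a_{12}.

The ordinary generating function has denominator 1 - z + 2z^2 - 2z^3.
Iterating the recurrence: a_0,…,a_{12} = 1, -3, -3, 5, 5, -11, -11, 21, 21, -43, -43, 85, 85.

85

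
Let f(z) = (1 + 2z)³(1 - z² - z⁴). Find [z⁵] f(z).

(1 + 2z)³ has coefficients 1,6,12,8 for degrees 0…3.
(1 - z² - z⁴) has coefficients 1,0,-1,0,-1,0 for degrees 0…5.
[z⁵] = 1·0 + 6·(-1) + 12·0 + 8·(-1) = -14.

-14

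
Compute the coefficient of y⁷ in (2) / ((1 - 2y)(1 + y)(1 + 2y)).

Partial fractions give a closed form: a_n = (2/3)·2^n + (-2/3)·(-1)^n + (2)·(-2)^n.
At n = 7: a_7 = -170.

-170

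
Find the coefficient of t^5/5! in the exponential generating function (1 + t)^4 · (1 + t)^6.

30240

The EGF product rule gives c_5 = Σ_{k_1+k_2=5} C(5; k_1,k_2) · ∏ g_i(k_i), where (1+t)^4 gives the falling factorial (4)_k; (1+t)^6 gives the falling factorial (6)_k.
g_1(k) for k = 0…5: 1, 4, 12, 24, 24, 0.
g_2(k) for k = 0…5: 1, 6, 30, 120, 360, 720.
c_5 = Σ_k C(5,k)·g_1(k)·g_2(5−k) = 1·1·720 + 5·4·360 + 10·12·120 + 10·24·30 + 5·24·6 = 720 + 7200 + 14400 + 7200 + 720 = 30240.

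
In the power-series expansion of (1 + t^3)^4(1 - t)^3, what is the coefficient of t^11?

(1 + t^3)^4 has coefficients 1,0,0,4,0,0,6,0,0,4,0,0 for degrees 0…11.
(1 - t)^3 has coefficients 1,-3,3,-1,0,0,0,0,0,0,0,0 for degrees 0…11.
[t^11] = 1·0 + 4·0 + 6·0 + 4·3 = 12.

12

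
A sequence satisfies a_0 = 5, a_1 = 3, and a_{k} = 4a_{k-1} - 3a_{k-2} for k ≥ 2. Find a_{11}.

-177141

The ordinary generating function has denominator 1 - 4x + 3x^2.
Iterating the recurrence: a_0,…,a_{11} = 5, 3, -3, -21, -75, -237, -723, -2181, -6555, -19677, -59043, -177141.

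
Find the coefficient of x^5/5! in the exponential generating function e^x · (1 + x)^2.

31

The EGF product rule gives c_5 = Σ_{k_1+k_2=5} C(5; k_1,k_2) · ∏ g_i(k_i), where e^x gives (1)^k; (1+x)^2 gives the falling factorial (2)_k.
g_1(k) for k = 0…5: 1, 1, 1, 1, 1, 1.
g_2(k) for k = 0…5: 1, 2, 2, 0, 0, 0.
c_5 = Σ_k C(5,k)·g_1(k)·g_2(5−k) = 10·1·2 + 5·1·2 + 1·1·1 = 20 + 10 + 1 = 31.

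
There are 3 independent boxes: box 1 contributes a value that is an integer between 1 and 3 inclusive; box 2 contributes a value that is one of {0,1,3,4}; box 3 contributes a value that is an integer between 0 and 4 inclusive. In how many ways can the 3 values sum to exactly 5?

9

The generating function for the choices is (t + t^2 + t^3)·(1 + t + t^3 + t^4)·(1 + t + t^2 + t^3 + t^4); the count is [t^5].
(t + t^2 + t^3) has coefficients 0,1,1,1 for degrees 0…3.
(1 + t + t^3 + t^4) has coefficients 1,1,0,1,1,0 for degrees 0…5.
Finally multiplying by (1 + t + t^2 + t^3 + t^4), the product of all factors after the first has coefficients 1,2,2,3,4,3 for degrees 0…5.
[t^5] = 1·4 + 1·3 + 1·2 = 9.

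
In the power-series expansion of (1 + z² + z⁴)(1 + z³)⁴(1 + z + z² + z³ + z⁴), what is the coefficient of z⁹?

24

(1 + z² + z⁴) has coefficients 1,0,1,0,1 for degrees 0…4.
(1 + z³)⁴ has coefficients 1,0,0,4,0,0,6,0,0,4 for degrees 0…9.
Finally multiplying by (1 + z + z² + z³ + z⁴), the product of all factors after the first has coefficients 1,1,1,5,5,4,10,10,6,10 for degrees 0…9.
[z⁹] = 1·10 + 1·10 + 1·4 = 24.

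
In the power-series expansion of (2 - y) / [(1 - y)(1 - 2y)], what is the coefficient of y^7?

The denominator gives the recurrence a_n = 3a_(n−1) − 2a_(n−2) for n ≥ 2; the numerator fixes a_0 = 2, a_1 = 5.
Iterating: 2, 5, 11, 23, 47, 95, 191, 383, so a_7 = 383.

383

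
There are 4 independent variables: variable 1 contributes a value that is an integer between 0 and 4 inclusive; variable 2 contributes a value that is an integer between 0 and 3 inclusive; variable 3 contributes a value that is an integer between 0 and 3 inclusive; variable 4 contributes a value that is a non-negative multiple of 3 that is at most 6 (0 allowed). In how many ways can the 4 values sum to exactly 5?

The generating function for the choices is (1 + x + x² + x³ + x⁴)·(1 + x + x² + x³)·(1 + x + x² + x³)·(1 + x³ + x⁶); the count is [x⁵].
(1 + x + x² + x³ + x⁴) has coefficients 1,1,1,1,1 for degrees 0…4.
(1 + x + x² + x³) has coefficients 1,1,1,1,0,0 for degrees 0…5.
Multiplying by (1 + x + x² + x³) gives running coefficients 1,2,3,4,3,2 for degrees 0…5.
Finally multiplying by (1 + x³ + x⁶), the product of all factors after the first has coefficients 1,2,3,5,5,5 for degrees 0…5.
[x⁵] = 1·5 + 1·5 + 1·5 + 1·3 + 1·2 = 20.

20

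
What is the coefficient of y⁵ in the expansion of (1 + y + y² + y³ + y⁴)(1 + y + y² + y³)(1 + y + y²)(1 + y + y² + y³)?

37

(1 + y + y² + y³ + y⁴) has coefficients 1,1,1,1,1 for degrees 0…4.
(1 + y + y² + y³) has coefficients 1,1,1,1,0,0 for degrees 0…5.
Multiplying by (1 + y + y²) gives running coefficients 1,2,3,3,2,1 for degrees 0…5.
Finally multiplying by (1 + y + y² + y³), the product of all factors after the first has coefficients 1,3,6,9,10,9 for degrees 0…5.
[y⁵] = 1·9 + 1·10 + 1·9 + 1·6 + 1·3 = 37.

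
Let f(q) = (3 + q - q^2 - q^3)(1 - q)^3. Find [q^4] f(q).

(3 + q - q^2 - q^3) has coefficients 3,1,-1,-1 for degrees 0…3.
(1 - q)^3 has coefficients 1,-3,3,-1,0 for degrees 0…4.
[q^4] = 3·0 + 1·(-1) − 1·3 − 1·(-3) = -1.

-1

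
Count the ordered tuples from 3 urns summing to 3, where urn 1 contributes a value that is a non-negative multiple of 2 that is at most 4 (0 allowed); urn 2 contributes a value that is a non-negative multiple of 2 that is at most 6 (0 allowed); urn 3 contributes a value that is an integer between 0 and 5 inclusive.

3

The generating function for the choices is (1 + z² + z⁴)·(1 + z² + z⁴ + z⁶)·(1 + z + z² + z³ + z⁴ + z⁵); the count is [z³].
(1 + z² + z⁴) has coefficients 1,0,1,0 for degrees 0…3.
(1 + z² + z⁴ + z⁶) has coefficients 1,0,1,0 for degrees 0…3.
Finally multiplying by (1 + z + z² + z³ + z⁴ + z⁵), the product of all factors after the first has coefficients 1,1,2,2 for degrees 0…3.
[z³] = 1·2 + 1·1 = 3.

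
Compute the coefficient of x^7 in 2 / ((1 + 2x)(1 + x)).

Partial fractions give a closed form: a_n = (4)·(-2)^n + (-2)·(-1)^n.
At n = 7: a_7 = -510.

-510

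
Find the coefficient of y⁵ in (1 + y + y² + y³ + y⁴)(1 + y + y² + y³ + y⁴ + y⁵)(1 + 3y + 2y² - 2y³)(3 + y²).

81

(1 + y + y² + y³ + y⁴) has coefficients 1,1,1,1,1 for degrees 0…4.
(1 + y + y² + y³ + y⁴ + y⁵) has coefficients 1,1,1,1,1,1 for degrees 0…5.
Multiplying by (1 + 3y + 2y² - 2y³) gives running coefficients 1,4,6,4,4,4 for degrees 0…5.
Finally multiplying by (3 + y²), the product of all factors after the first has coefficients 3,12,19,16,18,16 for degrees 0…5.
[y⁵] = 1·16 + 1·18 + 1·16 + 1·19 + 1·12 = 81.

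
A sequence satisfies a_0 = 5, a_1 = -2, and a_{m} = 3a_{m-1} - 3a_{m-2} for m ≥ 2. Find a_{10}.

2916

The ordinary generating function has denominator 1 - 3t + 3t^2.
Iterating the recurrence: a_0,…,a_{10} = 5, -2, -21, -57, -108, -153, -135, 54, 567, 1539, 2916.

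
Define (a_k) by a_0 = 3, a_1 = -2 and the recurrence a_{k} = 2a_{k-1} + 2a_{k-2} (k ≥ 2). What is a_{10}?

The ordinary generating function has denominator 1 - 2q - 2q^2.
Iterating the recurrence: a_0,…,a_{10} = 3, -2, 2, 0, 4, 8, 24, 64, 176, 480, 1312.

1312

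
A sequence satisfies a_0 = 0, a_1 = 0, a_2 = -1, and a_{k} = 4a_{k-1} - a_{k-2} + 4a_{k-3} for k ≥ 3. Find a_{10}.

-61681

The ordinary generating function has denominator 1 - 4y + y^2 - 4y^3.
Iterating the recurrence: a_0,…,a_{10} = 0, 0, -1, -4, -15, -60, -241, -964, -3855, -15420, -61681.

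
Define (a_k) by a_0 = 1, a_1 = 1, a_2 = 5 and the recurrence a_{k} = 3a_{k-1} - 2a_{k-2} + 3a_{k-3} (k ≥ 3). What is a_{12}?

103802

The ordinary generating function has denominator 1 - 3q + 2q^2 - 3q^3.
Iterating the recurrence: a_0,…,a_{12} = 1, 1, 5, 16, 41, 106, 284, 763, 2039, 5443, 14540, 38851, 103802.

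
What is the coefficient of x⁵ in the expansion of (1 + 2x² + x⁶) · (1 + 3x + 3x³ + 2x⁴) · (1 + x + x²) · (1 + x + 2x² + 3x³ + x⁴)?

(1 + 2x² + x⁶) has coefficients 1,0,2,0,0,0 for degrees 0…5.
(1 + 3x + 3x³ + 2x⁴) has coefficients 1,3,0,3,2,0 for degrees 0…5.
Multiplying by (1 + x + x²) gives running coefficients 1,4,4,6,5,5 for degrees 0…5.
Finally multiplying by (1 + x + 2x² + 3x³ + x⁴), the product of all factors after the first has coefficients 1,5,10,21,32,38 for degrees 0…5.
[x⁵] = 1·38 + 2·21 = 80.

80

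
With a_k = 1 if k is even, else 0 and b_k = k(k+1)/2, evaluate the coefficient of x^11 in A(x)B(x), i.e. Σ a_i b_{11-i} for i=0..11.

This is [x^11] in the product of the two ordinary generating functions.
Σ = 1·66 + 0·55 + 1·45 + 0·36 + 1·28 + 0·21 + 1·15 + 0·10 + 1·6 + 0·3 + 1·1 + 0·0 = 161.

161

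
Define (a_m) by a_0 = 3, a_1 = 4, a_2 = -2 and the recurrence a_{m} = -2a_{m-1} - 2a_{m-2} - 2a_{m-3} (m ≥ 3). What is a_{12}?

240

The ordinary generating function has denominator 1 + 2z + 2z^2 + 2z^3.
Iterating the recurrence: a_0,…,a_{12} = 3, 4, -2, -10, 16, -8, 4, -24, 56, -72, 80, -128, 240.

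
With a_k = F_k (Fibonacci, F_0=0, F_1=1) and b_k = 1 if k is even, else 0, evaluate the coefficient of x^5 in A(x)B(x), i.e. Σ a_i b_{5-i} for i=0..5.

Write out a_i and b_{5-i} for i = 0,…,5 and sum the products.
Σ = 0·0 + 1·1 + 1·0 + 2·1 + 3·0 + 5·1 = 8.

8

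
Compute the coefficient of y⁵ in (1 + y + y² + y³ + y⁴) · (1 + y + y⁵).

(1 + y + y² + y³ + y⁴) has coefficients 1,1,1,1,1 for degrees 0…4.
(1 + y + y⁵) has coefficients 1,1,0,0,0,1 for degrees 0…5.
[y⁵] = 1·1 + 1·0 + 1·0 + 1·0 + 1·1 = 2.

2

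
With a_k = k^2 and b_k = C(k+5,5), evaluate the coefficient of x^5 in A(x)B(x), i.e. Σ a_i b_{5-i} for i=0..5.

The convolution is the x^5 coefficient of A(x)B(x).
Σ = 0·252 + 1·126 + 4·56 + 9·21 + 16·6 + 25·1 = 660.

660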